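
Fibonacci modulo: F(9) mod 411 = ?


F(k) mod 411 for k=1..9:
1, 1, 2, 3, 5, 8, 13, 21, 34
F(9) mod 411 = 34


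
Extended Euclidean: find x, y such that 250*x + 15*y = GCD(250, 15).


Tabular extended Euclidean (each row: r = 250*s + 15*t):
r=250, s=1, t=0
r=15, s=0, t=1
q=16: r=10, s=1, t=-16   [250*(1) + 15*(-16) = 10]
q=1: r=5, s=-1, t=17   [250*(-1) + 15*(17) = 5]
q=2: r=0, s=3, t=-50   [250*(3) + 15*(-50) = 0]
GCD = 5; from the row with r=5: x=-1, y=17
Check: 250*(-1) + 15*(17) = -250 + 255 = 5

GCD = 5, x = -1, y = 17


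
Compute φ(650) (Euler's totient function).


650 = 2 × 5^2 × 13
Prime factors: 2, 5, 13
φ(650) = 650 × (1-1/2) × (1-1/5) × (1-1/13)
= 650 × 1/2 × 4/5 × 12/13 = 240

φ(650) = 240


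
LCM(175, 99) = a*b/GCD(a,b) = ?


GCD(175, 99) = 1
LCM = 175*99/1 = 17325/1 = 17325

LCM = 17325


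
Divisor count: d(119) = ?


119 = 7^1 × 17^1
d(119) = (1+1) × (1+1) = 4

4 divisors


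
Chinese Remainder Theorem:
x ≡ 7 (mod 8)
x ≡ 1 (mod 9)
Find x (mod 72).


M = 8*9 = 72
M1 = M/8 = 9, M2 = M/9 = 8
M1^(-1) mod 8 = 1, M2^(-1) mod 9 = 8
x = 7*9*1 + 1*8*8 = 127
127 mod 72 = 55
Check: 55 mod 8 = 7 ✓, 55 mod 9 = 1 ✓

x ≡ 55 (mod 72)


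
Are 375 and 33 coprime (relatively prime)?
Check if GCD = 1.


Euclidean algorithm:
375 = 11 * 33 + 12
33 = 2 * 12 + 9
12 = 1 * 9 + 3
9 = 3 * 3 + 0
GCD(375, 33) = 3

No, not coprime (GCD = 3)


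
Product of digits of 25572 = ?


2 × 5 × 5 × 7 × 2 = 700


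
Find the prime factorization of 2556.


2556 / 2 = 1278
1278 / 2 = 639
639 / 3 = 213
213 / 3 = 71
71 / 71 = 1
2556 = 2^2 × 3^2 × 71


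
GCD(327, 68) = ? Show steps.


327 = 4 * 68 + 55
68 = 1 * 55 + 13
55 = 4 * 13 + 3
13 = 4 * 3 + 1
3 = 3 * 1 + 0
GCD = 1


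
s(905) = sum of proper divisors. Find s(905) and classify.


Proper divisors: 1, 5, 181
Sum = 1 + 5 + 181 = 187
187 < 905 → deficient

s(905) = 187 (deficient)


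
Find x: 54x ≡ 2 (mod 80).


GCD(54, 80) = 2 divides 2
Divide: 27x ≡ 1 (mod 40)
x ≡ 3 (mod 40)


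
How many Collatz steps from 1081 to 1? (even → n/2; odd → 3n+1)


1081 → 3244 → 1622 → 811 → 2434 → 1217 → 3652 → 1826 → 913 → 2740 → 1370 → 685 → 2056 → 1028 → 514 → 257 → 772 → 386 → 193 → 580 → 290 → 145 → 436 → 218 → 109 → 328 → 164 → 82 → 41 → 124 → 62 → 31 → 94 → 47 → 142 → 71 → 214 → 107 → 322 → 161 → 484 → 242 → 121 → 364 → 182 → 91 → 274 → 137 → 412 → 206 → 103 → 310 → 155 → 466 → 233 → 700 → 350 → 175 → 526 → 263 → 790 → 395 → 1186 → 593 → 1780 → 890 → 445 → 1336 → 668 → 334 → 167 → 502 → 251 → 754 → 377 → 1132 → 566 → 283 → 850 → 425 → 1276 → 638 → 319 → 958 → 479 → 1438 → 719 → 2158 → 1079 → 3238 → 1619 → 4858 → 2429 → 7288 → 3644 → 1822 → 911 → 2734 → 1367 → 4102 → 2051 → 6154 → 3077 → 9232 → 4616 → 2308 → 1154 → 577 → 1732 → 866 → 433 → 1300 → 650 → 325 → 976 → 488 → 244 → 122 → 61 → 184 → 92 → 46 → 23 → 70 → 35 → 106 → 53 → 160 → 80 → 40 → 20 → 10 → 5 → 16 → 8 → 4 → 2 → 1
Total steps = 137

137 steps


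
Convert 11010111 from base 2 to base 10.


11010111 (base 2) = 215 (decimal)
215 (decimal) = 215 (base 10)


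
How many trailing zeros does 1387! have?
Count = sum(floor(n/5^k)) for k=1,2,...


floor(1387/5) = 277
floor(1387/25) = 55
floor(1387/125) = 11
floor(1387/625) = 2
Total = 345

345 trailing zeros


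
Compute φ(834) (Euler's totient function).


834 = 2 × 3 × 139
Prime factors: 2, 3, 139
φ(834) = 834 × (1-1/2) × (1-1/3) × (1-1/139)
= 834 × 1/2 × 2/3 × 138/139 = 276

φ(834) = 276


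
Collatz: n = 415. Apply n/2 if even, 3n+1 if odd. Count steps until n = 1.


415 → 1246 → 623 → 1870 → 935 → 2806 → 1403 → 4210 → 2105 → 6316 → 3158 → 1579 → 4738 → 2369 → 7108 → 3554 → 1777 → 5332 → 2666 → 1333 → 4000 → 2000 → 1000 → 500 → 250 → 125 → 376 → 188 → 94 → 47 → 142 → 71 → 214 → 107 → 322 → 161 → 484 → 242 → 121 → 364 → 182 → 91 → 274 → 137 → 412 → 206 → 103 → 310 → 155 → 466 → 233 → 700 → 350 → 175 → 526 → 263 → 790 → 395 → 1186 → 593 → 1780 → 890 → 445 → 1336 → 668 → 334 → 167 → 502 → 251 → 754 → 377 → 1132 → 566 → 283 → 850 → 425 → 1276 → 638 → 319 → 958 → 479 → 1438 → 719 → 2158 → 1079 → 3238 → 1619 → 4858 → 2429 → 7288 → 3644 → 1822 → 911 → 2734 → 1367 → 4102 → 2051 → 6154 → 3077 → 9232 → 4616 → 2308 → 1154 → 577 → 1732 → 866 → 433 → 1300 → 650 → 325 → 976 → 488 → 244 → 122 → 61 → 184 → 92 → 46 → 23 → 70 → 35 → 106 → 53 → 160 → 80 → 40 → 20 → 10 → 5 → 16 → 8 → 4 → 2 → 1
Total steps = 133

133 steps


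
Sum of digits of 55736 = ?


5 + 5 + 7 + 3 + 6 = 26


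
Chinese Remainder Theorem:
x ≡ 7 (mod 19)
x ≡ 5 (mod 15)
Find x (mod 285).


M = 19*15 = 285
M1 = M/19 = 15, M2 = M/15 = 19
M1^(-1) mod 19 = 14, M2^(-1) mod 15 = 4
x = 7*15*14 + 5*19*4 = 1850
1850 mod 285 = 140
Check: 140 mod 19 = 7 ✓, 140 mod 15 = 5 ✓

x ≡ 140 (mod 285)


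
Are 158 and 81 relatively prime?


Euclidean algorithm:
158 = 1 * 81 + 77
81 = 1 * 77 + 4
77 = 19 * 4 + 1
4 = 4 * 1 + 0
GCD(158, 81) = 1

Yes, coprime (GCD = 1)


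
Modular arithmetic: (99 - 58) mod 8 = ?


99 - 58 = 41
41 mod 8 = 1


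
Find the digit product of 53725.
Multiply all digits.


5 × 3 × 7 × 2 × 5 = 1050


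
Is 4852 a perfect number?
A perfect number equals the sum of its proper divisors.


Proper divisors of 4852: 1, 2, 4, 1213, 2426
Sum = 1 + 2 + 4 + 1213 + 2426 = 3646

No, 4852 is not perfect (3646 ≠ 4852)


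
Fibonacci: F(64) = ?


Sequence: 1, 1, 2, 3, 5, 8, 13, 21, 34, 55, 89, 144, 233, 377, 610, 987, 1597, 2584, 4181, 6765, 10946, 17711, 28657, 46368, 75025, 121393, 196418, 317811, 514229, 832040, 1346269, 2178309, 3524578, 5702887, 9227465, 14930352, 24157817, 39088169, 63245986, 102334155, 165580141, 267914296, 433494437, 701408733, 1134903170, 1836311903, 2971215073, 4807526976, 7778742049, 12586269025, 20365011074, 32951280099, 53316291173, 86267571272, 139583862445, 225851433717, 365435296162, 591286729879, 956722026041, 1548008755920, 2504730781961, 4052739537881, 6557470319842, 10610209857723
F(64) = 10610209857723


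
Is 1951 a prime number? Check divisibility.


Check divisors up to sqrt(1951) = 44.1701
No divisors found.
1951 is prime.

Yes, 1951 is prime


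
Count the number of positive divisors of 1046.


1046 = 2^1 × 523^1
d(1046) = (1+1) × (1+1) = 4

4 divisors


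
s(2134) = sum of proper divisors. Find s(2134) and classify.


Proper divisors: 1, 2, 11, 22, 97, 194, 1067
Sum = 1 + 2 + 11 + 22 + 97 + 194 + 1067 = 1394
1394 < 2134 → deficient

s(2134) = 1394 (deficient)


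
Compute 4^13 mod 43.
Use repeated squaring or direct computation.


4^1 mod 43 = 4
4^2 mod 43 = 16
4^3 mod 43 = 21
4^4 mod 43 = 41
4^5 mod 43 = 35
4^6 mod 43 = 11
4^7 mod 43 = 1
4^8 mod 43 = 4
4^9 mod 43 = 16
4^10 mod 43 = 21
4^11 mod 43 = 41
4^12 mod 43 = 35
4^13 mod 43 = 11


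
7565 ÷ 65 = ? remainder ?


7565 = 65 * 116 + 25
Check: 7540 + 25 = 7565

q = 116, r = 25


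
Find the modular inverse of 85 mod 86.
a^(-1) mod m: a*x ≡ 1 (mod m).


Use the extended Euclidean algorithm on (86, 85); each row r = 86*s + 85*t:
r=86, s=1, t=0
r=85, s=0, t=1
q=1: r=1, s=1, t=-1   [86*(1) + 85*(-1) = 1]
q=85: r=0, s=-85, t=86   [86*(-85) + 85*(86) = 0]
GCD = 1 with t = -1, so 85*(-1) ≡ 1 (mod 86)
Inverse = -1 mod 86 = 85
Check: 85 * 85 = 7225 ≡ 1 (mod 86)

85^(-1) ≡ 85 (mod 86)


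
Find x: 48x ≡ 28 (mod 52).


GCD(48, 52) = 4 divides 28
Divide: 12x ≡ 7 (mod 13)
x ≡ 6 (mod 13)


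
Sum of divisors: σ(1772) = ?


Divisors of 1772: 1, 2, 4, 443, 886, 1772
Sum = 1 + 2 + 4 + 443 + 886 + 1772 = 3108

σ(1772) = 3108


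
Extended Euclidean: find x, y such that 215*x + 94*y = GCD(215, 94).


Tabular extended Euclidean (each row: r = 215*s + 94*t):
r=215, s=1, t=0
r=94, s=0, t=1
q=2: r=27, s=1, t=-2   [215*(1) + 94*(-2) = 27]
q=3: r=13, s=-3, t=7   [215*(-3) + 94*(7) = 13]
q=2: r=1, s=7, t=-16   [215*(7) + 94*(-16) = 1]
q=13: r=0, s=-94, t=215   [215*(-94) + 94*(215) = 0]
GCD = 1; from the row with r=1: x=7, y=-16
Check: 215*(7) + 94*(-16) = 1505 - 1504 = 1

GCD = 1, x = 7, y = -16


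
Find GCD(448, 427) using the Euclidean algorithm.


448 = 1 * 427 + 21
427 = 20 * 21 + 7
21 = 3 * 7 + 0
GCD = 7


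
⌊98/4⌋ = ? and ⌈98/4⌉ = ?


98/4 = 24.5000
floor = 24
ceil = 25

floor = 24, ceil = 25


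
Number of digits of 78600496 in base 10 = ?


78600496 has 8 digits in base 10
floor(log10(78600496)) + 1 = floor(7.8954) + 1 = 8

8 digits (base 10)


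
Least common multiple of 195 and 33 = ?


GCD(195, 33) = 3
LCM = 195*33/3 = 6435/3 = 2145

LCM = 2145


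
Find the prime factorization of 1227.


1227 / 3 = 409
409 / 409 = 1
1227 = 3 × 409


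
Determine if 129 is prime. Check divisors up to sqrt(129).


129 / 3 = 43 (exact division)
129 is NOT prime.

No, 129 is not prime


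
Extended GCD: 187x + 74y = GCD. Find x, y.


Tabular extended Euclidean (each row: r = 187*s + 74*t):
r=187, s=1, t=0
r=74, s=0, t=1
q=2: r=39, s=1, t=-2   [187*(1) + 74*(-2) = 39]
q=1: r=35, s=-1, t=3   [187*(-1) + 74*(3) = 35]
q=1: r=4, s=2, t=-5   [187*(2) + 74*(-5) = 4]
q=8: r=3, s=-17, t=43   [187*(-17) + 74*(43) = 3]
q=1: r=1, s=19, t=-48   [187*(19) + 74*(-48) = 1]
q=3: r=0, s=-74, t=187   [187*(-74) + 74*(187) = 0]
GCD = 1; from the row with r=1: x=19, y=-48
Check: 187*(19) + 74*(-48) = 3553 - 3552 = 1

GCD = 1, x = 19, y = -48


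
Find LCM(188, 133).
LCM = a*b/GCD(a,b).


GCD(188, 133) = 1
LCM = 188*133/1 = 25004/1 = 25004

LCM = 25004


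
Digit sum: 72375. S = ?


7 + 2 + 3 + 7 + 5 = 24


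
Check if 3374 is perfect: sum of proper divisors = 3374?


Proper divisors of 3374: 1, 2, 7, 14, 241, 482, 1687
Sum = 1 + 2 + 7 + 14 + 241 + 482 + 1687 = 2434

No, 3374 is not perfect (2434 ≠ 3374)


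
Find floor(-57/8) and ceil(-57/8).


-57/8 = -7.1250
floor = -8
ceil = -7

floor = -8, ceil = -7


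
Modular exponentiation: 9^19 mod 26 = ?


9^1 mod 26 = 9
9^2 mod 26 = 3
9^3 mod 26 = 1
9^4 mod 26 = 9
9^5 mod 26 = 3
9^6 mod 26 = 1
9^7 mod 26 = 9
9^8 mod 26 = 3
9^9 mod 26 = 1
9^10 mod 26 = 9
9^11 mod 26 = 3
9^12 mod 26 = 1
9^13 mod 26 = 9
9^14 mod 26 = 3
9^15 mod 26 = 1
9^16 mod 26 = 9
9^17 mod 26 = 3
9^18 mod 26 = 1
9^19 mod 26 = 9


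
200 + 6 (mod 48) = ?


200 + 6 = 206
206 mod 48 = 14


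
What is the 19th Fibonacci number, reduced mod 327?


F(k) mod 327 for k=1..19:
1, 1, 2, 3, 5, 8, 13, 21, 34, 55, 89, 144, 233, 50, 283, 6, 289, 295, 257
F(19) mod 327 = 257


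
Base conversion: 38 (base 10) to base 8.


38 (base 10) = 38 (decimal)
38 (decimal) = 46 (base 8)


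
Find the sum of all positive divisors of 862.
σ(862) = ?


Divisors of 862: 1, 2, 431, 862
Sum = 1 + 2 + 431 + 862 = 1296

σ(862) = 1296


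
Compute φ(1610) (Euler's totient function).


1610 = 2 × 5 × 7 × 23
Prime factors: 2, 5, 7, 23
φ(1610) = 1610 × (1-1/2) × (1-1/5) × (1-1/7) × (1-1/23)
= 1610 × 1/2 × 4/5 × 6/7 × 22/23 = 528

φ(1610) = 528


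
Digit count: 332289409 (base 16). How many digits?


332289409 in base 16 = 13CE5581
Number of digits = 8

8 digits (base 16)


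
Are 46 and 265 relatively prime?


Euclidean algorithm:
265 = 5 * 46 + 35
46 = 1 * 35 + 11
35 = 3 * 11 + 2
11 = 5 * 2 + 1
2 = 2 * 1 + 0
GCD(46, 265) = 1

Yes, coprime (GCD = 1)


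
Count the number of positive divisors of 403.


403 = 13^1 × 31^1
d(403) = (1+1) × (1+1) = 4

4 divisors


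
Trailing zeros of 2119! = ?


floor(2119/5) = 423
floor(2119/25) = 84
floor(2119/125) = 16
floor(2119/625) = 3
Total = 526

526 trailing zeros


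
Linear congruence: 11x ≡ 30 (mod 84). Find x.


GCD(11, 84) = 1, unique solution
a^(-1) mod 84 = 23
x = 23 * 30 mod 84 = 18

x ≡ 18 (mod 84)


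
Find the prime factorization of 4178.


4178 / 2 = 2089
2089 / 2089 = 1
4178 = 2 × 2089


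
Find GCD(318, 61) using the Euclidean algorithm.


318 = 5 * 61 + 13
61 = 4 * 13 + 9
13 = 1 * 9 + 4
9 = 2 * 4 + 1
4 = 4 * 1 + 0
GCD = 1


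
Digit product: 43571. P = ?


4 × 3 × 5 × 7 × 1 = 420


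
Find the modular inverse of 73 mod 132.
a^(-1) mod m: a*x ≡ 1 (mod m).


Use the extended Euclidean algorithm on (132, 73); each row r = 132*s + 73*t:
r=132, s=1, t=0
r=73, s=0, t=1
q=1: r=59, s=1, t=-1   [132*(1) + 73*(-1) = 59]
q=1: r=14, s=-1, t=2   [132*(-1) + 73*(2) = 14]
q=4: r=3, s=5, t=-9   [132*(5) + 73*(-9) = 3]
q=4: r=2, s=-21, t=38   [132*(-21) + 73*(38) = 2]
q=1: r=1, s=26, t=-47   [132*(26) + 73*(-47) = 1]
q=2: r=0, s=-73, t=132   [132*(-73) + 73*(132) = 0]
GCD = 1 with t = -47, so 73*(-47) ≡ 1 (mod 132)
Inverse = -47 mod 132 = 85
Check: 73 * 85 = 6205 ≡ 1 (mod 132)

73^(-1) ≡ 85 (mod 132)


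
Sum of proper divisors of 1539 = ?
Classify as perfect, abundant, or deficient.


Proper divisors: 1, 3, 9, 19, 27, 57, 81, 171, 513
Sum = 1 + 3 + 9 + 19 + 27 + 57 + 81 + 171 + 513 = 881
881 < 1539 → deficient

s(1539) = 881 (deficient)


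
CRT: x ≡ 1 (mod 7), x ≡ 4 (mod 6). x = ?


M = 7*6 = 42
M1 = M/7 = 6, M2 = M/6 = 7
M1^(-1) mod 7 = 6, M2^(-1) mod 6 = 1
x = 1*6*6 + 4*7*1 = 64
64 mod 42 = 22
Check: 22 mod 7 = 1 ✓, 22 mod 6 = 4 ✓

x ≡ 22 (mod 42)


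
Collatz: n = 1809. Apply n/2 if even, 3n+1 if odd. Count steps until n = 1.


1809 → 5428 → 2714 → 1357 → 4072 → 2036 → 1018 → 509 → 1528 → 764 → 382 → 191 → 574 → 287 → 862 → 431 → 1294 → 647 → 1942 → 971 → 2914 → 1457 → 4372 → 2186 → 1093 → 3280 → 1640 → 820 → 410 → 205 → 616 → 308 → 154 → 77 → 232 → 116 → 58 → 29 → 88 → 44 → 22 → 11 → 34 → 17 → 52 → 26 → 13 → 40 → 20 → 10 → 5 → 16 → 8 → 4 → 2 → 1
Total steps = 55

55 steps


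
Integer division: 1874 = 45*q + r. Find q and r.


1874 = 45 * 41 + 29
Check: 1845 + 29 = 1874

q = 41, r = 29


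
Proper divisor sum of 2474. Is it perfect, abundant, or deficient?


Proper divisors: 1, 2, 1237
Sum = 1 + 2 + 1237 = 1240
1240 < 2474 → deficient

s(2474) = 1240 (deficient)


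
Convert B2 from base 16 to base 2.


B2 (base 16) = 178 (decimal)
178 (decimal) = 10110010 (base 2)


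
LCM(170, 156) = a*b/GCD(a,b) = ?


GCD(170, 156) = 2
LCM = 170*156/2 = 26520/2 = 13260

LCM = 13260


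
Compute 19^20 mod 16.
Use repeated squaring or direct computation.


19^1 mod 16 = 3
19^2 mod 16 = 9
19^3 mod 16 = 11
19^4 mod 16 = 1
19^5 mod 16 = 3
19^6 mod 16 = 9
19^7 mod 16 = 11
19^8 mod 16 = 1
19^9 mod 16 = 3
19^10 mod 16 = 9
19^11 mod 16 = 11
19^12 mod 16 = 1
19^13 mod 16 = 3
19^14 mod 16 = 9
19^15 mod 16 = 11
19^16 mod 16 = 1
19^17 mod 16 = 3
19^18 mod 16 = 9
19^19 mod 16 = 11
19^20 mod 16 = 1


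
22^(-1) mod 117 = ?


Use the extended Euclidean algorithm on (117, 22); each row r = 117*s + 22*t:
r=117, s=1, t=0
r=22, s=0, t=1
q=5: r=7, s=1, t=-5   [117*(1) + 22*(-5) = 7]
q=3: r=1, s=-3, t=16   [117*(-3) + 22*(16) = 1]
q=7: r=0, s=22, t=-117   [117*(22) + 22*(-117) = 0]
GCD = 1 with t = 16, so 22*(16) ≡ 1 (mod 117)
Inverse = 16 mod 117 = 16
Check: 22 * 16 = 352 ≡ 1 (mod 117)

22^(-1) ≡ 16 (mod 117)


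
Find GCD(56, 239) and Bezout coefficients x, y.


Tabular extended Euclidean (each row: r = 56*s + 239*t):
r=56, s=1, t=0
r=239, s=0, t=1
q=0: r=56, s=1, t=0   [56*(1) + 239*(0) = 56]
q=4: r=15, s=-4, t=1   [56*(-4) + 239*(1) = 15]
q=3: r=11, s=13, t=-3   [56*(13) + 239*(-3) = 11]
q=1: r=4, s=-17, t=4   [56*(-17) + 239*(4) = 4]
q=2: r=3, s=47, t=-11   [56*(47) + 239*(-11) = 3]
q=1: r=1, s=-64, t=15   [56*(-64) + 239*(15) = 1]
q=3: r=0, s=239, t=-56   [56*(239) + 239*(-56) = 0]
GCD = 1; from the row with r=1: x=-64, y=15
Check: 56*(-64) + 239*(15) = -3584 + 3585 = 1

GCD = 1, x = -64, y = 15


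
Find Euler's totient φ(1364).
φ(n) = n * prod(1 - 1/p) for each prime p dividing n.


1364 = 2^2 × 11 × 31
Prime factors: 2, 11, 31
φ(1364) = 1364 × (1-1/2) × (1-1/11) × (1-1/31)
= 1364 × 1/2 × 10/11 × 30/31 = 600

φ(1364) = 600


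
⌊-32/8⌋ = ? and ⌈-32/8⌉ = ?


-32/8 = -4.0000
floor = -4
ceil = -4

floor = -4, ceil = -4


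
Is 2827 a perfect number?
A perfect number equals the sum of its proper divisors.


Proper divisors of 2827: 1, 11, 257
Sum = 1 + 11 + 257 = 269

No, 2827 is not perfect (269 ≠ 2827)


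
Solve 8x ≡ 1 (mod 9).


GCD(8, 9) = 1, unique solution
a^(-1) mod 9 = 8
x = 8 * 1 mod 9 = 8

x ≡ 8 (mod 9)


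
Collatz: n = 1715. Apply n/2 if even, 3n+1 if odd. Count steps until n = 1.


1715 → 5146 → 2573 → 7720 → 3860 → 1930 → 965 → 2896 → 1448 → 724 → 362 → 181 → 544 → 272 → 136 → 68 → 34 → 17 → 52 → 26 → 13 → 40 → 20 → 10 → 5 → 16 → 8 → 4 → 2 → 1
Total steps = 29

29 steps


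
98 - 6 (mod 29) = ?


98 - 6 = 92
92 mod 29 = 5


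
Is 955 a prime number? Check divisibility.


955 / 5 = 191 (exact division)
955 is NOT prime.

No, 955 is not prime


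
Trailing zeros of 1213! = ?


floor(1213/5) = 242
floor(1213/25) = 48
floor(1213/125) = 9
floor(1213/625) = 1
Total = 300

300 trailing zeros


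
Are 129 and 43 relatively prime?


Euclidean algorithm:
129 = 3 * 43 + 0
GCD(129, 43) = 43

No, not coprime (GCD = 43)


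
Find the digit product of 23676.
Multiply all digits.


2 × 3 × 6 × 7 × 6 = 1512


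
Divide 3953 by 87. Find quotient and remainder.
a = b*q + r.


3953 = 87 * 45 + 38
Check: 3915 + 38 = 3953

q = 45, r = 38


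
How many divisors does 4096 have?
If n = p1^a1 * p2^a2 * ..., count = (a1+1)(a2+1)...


4096 = 2^12
d(4096) = (12+1) = 13

13 divisors


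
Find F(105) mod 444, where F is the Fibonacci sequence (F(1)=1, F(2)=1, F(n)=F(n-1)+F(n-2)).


F(k) mod 444 for k=1..105:
1, 1, 2, 3, 5, 8, 13, 21, 34, 55, 89, 144, 233, 377, 166, 99, 265, 364, 185, 105, 290, 395, 241, 192, 433, 181, 170, 351, 77, 428, 61, 45, 106, 151, 257, 408, 221, 185, 406, 147, 109, 256, 365, 177, 98, 275, 373, 204, 133, 337, 26, 363, 389, 308, 253, 117, 370, 43, 413, 12, 425, 437, 418, 411, 385, 352, 293, 201, 50, 251, 301, 108, 409, 73, 38, 111, 149, 260, 409, 225, 190, 415, 161, 132, 293, 425, 274, 255, 85, 340, 425, 321, 302, 179, 37, 216, 253, 25, 278, 303, 137, 440, 133, 129, 262
F(105) mod 444 = 262


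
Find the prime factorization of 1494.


1494 / 2 = 747
747 / 3 = 249
249 / 3 = 83
83 / 83 = 1
1494 = 2 × 3^2 × 83


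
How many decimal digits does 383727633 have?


383727633 has 9 digits in base 10
floor(log10(383727633)) + 1 = floor(8.5840) + 1 = 9

9 digits (base 10)


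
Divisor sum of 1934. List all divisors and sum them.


Divisors of 1934: 1, 2, 967, 1934
Sum = 1 + 2 + 967 + 1934 = 2904

σ(1934) = 2904


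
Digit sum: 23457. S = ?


2 + 3 + 4 + 5 + 7 = 21


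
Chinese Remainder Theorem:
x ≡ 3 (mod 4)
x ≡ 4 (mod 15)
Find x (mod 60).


M = 4*15 = 60
M1 = M/4 = 15, M2 = M/15 = 4
M1^(-1) mod 4 = 3, M2^(-1) mod 15 = 4
x = 3*15*3 + 4*4*4 = 199
199 mod 60 = 19
Check: 19 mod 4 = 3 ✓, 19 mod 15 = 4 ✓

x ≡ 19 (mod 60)


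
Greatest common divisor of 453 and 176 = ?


453 = 2 * 176 + 101
176 = 1 * 101 + 75
101 = 1 * 75 + 26
75 = 2 * 26 + 23
26 = 1 * 23 + 3
23 = 7 * 3 + 2
3 = 1 * 2 + 1
2 = 2 * 1 + 0
GCD = 1


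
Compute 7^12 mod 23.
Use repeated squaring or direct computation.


7^1 mod 23 = 7
7^2 mod 23 = 3
7^3 mod 23 = 21
7^4 mod 23 = 9
7^5 mod 23 = 17
7^6 mod 23 = 4
7^7 mod 23 = 5
7^8 mod 23 = 12
7^9 mod 23 = 15
7^10 mod 23 = 13
7^11 mod 23 = 22
7^12 mod 23 = 16


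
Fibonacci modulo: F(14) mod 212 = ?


F(k) mod 212 for k=1..14:
1, 1, 2, 3, 5, 8, 13, 21, 34, 55, 89, 144, 21, 165
F(14) mod 212 = 165


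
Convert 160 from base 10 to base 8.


160 (base 10) = 160 (decimal)
160 (decimal) = 240 (base 8)


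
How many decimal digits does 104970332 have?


104970332 has 9 digits in base 10
floor(log10(104970332)) + 1 = floor(8.0211) + 1 = 9

9 digits (base 10)


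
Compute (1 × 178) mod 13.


1 × 178 = 178
178 mod 13 = 9


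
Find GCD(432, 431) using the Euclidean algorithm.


432 = 1 * 431 + 1
431 = 431 * 1 + 0
GCD = 1


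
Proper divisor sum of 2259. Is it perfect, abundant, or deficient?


Proper divisors: 1, 3, 9, 251, 753
Sum = 1 + 3 + 9 + 251 + 753 = 1017
1017 < 2259 → deficient

s(2259) = 1017 (deficient)


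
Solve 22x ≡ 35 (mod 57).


GCD(22, 57) = 1, unique solution
a^(-1) mod 57 = 13
x = 13 * 35 mod 57 = 56

x ≡ 56 (mod 57)


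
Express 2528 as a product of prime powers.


2528 / 2 = 1264
1264 / 2 = 632
632 / 2 = 316
316 / 2 = 158
158 / 2 = 79
79 / 79 = 1
2528 = 2^5 × 79


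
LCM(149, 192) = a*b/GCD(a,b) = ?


GCD(149, 192) = 1
LCM = 149*192/1 = 28608/1 = 28608

LCM = 28608


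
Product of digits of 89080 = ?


8 × 9 × 0 × 8 × 0 = 0


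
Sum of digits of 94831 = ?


9 + 4 + 8 + 3 + 1 = 25


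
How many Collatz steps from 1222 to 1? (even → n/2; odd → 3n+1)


1222 → 611 → 1834 → 917 → 2752 → 1376 → 688 → 344 → 172 → 86 → 43 → 130 → 65 → 196 → 98 → 49 → 148 → 74 → 37 → 112 → 56 → 28 → 14 → 7 → 22 → 11 → 34 → 17 → 52 → 26 → 13 → 40 → 20 → 10 → 5 → 16 → 8 → 4 → 2 → 1
Total steps = 39

39 steps


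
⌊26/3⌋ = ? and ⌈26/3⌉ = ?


26/3 = 8.6667
floor = 8
ceil = 9

floor = 8, ceil = 9


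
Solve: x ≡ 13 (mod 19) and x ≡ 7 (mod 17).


M = 19*17 = 323
M1 = M/19 = 17, M2 = M/17 = 19
M1^(-1) mod 19 = 9, M2^(-1) mod 17 = 9
x = 13*17*9 + 7*19*9 = 3186
3186 mod 323 = 279
Check: 279 mod 19 = 13 ✓, 279 mod 17 = 7 ✓

x ≡ 279 (mod 323)


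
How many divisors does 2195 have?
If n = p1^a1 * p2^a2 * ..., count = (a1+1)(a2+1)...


2195 = 5^1 × 439^1
d(2195) = (1+1) × (1+1) = 4

4 divisors


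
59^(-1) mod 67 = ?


Use the extended Euclidean algorithm on (67, 59); each row r = 67*s + 59*t:
r=67, s=1, t=0
r=59, s=0, t=1
q=1: r=8, s=1, t=-1   [67*(1) + 59*(-1) = 8]
q=7: r=3, s=-7, t=8   [67*(-7) + 59*(8) = 3]
q=2: r=2, s=15, t=-17   [67*(15) + 59*(-17) = 2]
q=1: r=1, s=-22, t=25   [67*(-22) + 59*(25) = 1]
q=2: r=0, s=59, t=-67   [67*(59) + 59*(-67) = 0]
GCD = 1 with t = 25, so 59*(25) ≡ 1 (mod 67)
Inverse = 25 mod 67 = 25
Check: 59 * 25 = 1475 ≡ 1 (mod 67)

59^(-1) ≡ 25 (mod 67)


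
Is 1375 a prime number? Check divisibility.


1375 / 5 = 275 (exact division)
1375 is NOT prime.

No, 1375 is not prime


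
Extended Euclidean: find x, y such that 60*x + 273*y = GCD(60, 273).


Tabular extended Euclidean (each row: r = 60*s + 273*t):
r=60, s=1, t=0
r=273, s=0, t=1
q=0: r=60, s=1, t=0   [60*(1) + 273*(0) = 60]
q=4: r=33, s=-4, t=1   [60*(-4) + 273*(1) = 33]
q=1: r=27, s=5, t=-1   [60*(5) + 273*(-1) = 27]
q=1: r=6, s=-9, t=2   [60*(-9) + 273*(2) = 6]
q=4: r=3, s=41, t=-9   [60*(41) + 273*(-9) = 3]
q=2: r=0, s=-91, t=20   [60*(-91) + 273*(20) = 0]
GCD = 3; from the row with r=3: x=41, y=-9
Check: 60*(41) + 273*(-9) = 2460 - 2457 = 3

GCD = 3, x = 41, y = -9


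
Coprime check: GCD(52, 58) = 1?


Euclidean algorithm:
58 = 1 * 52 + 6
52 = 8 * 6 + 4
6 = 1 * 4 + 2
4 = 2 * 2 + 0
GCD(52, 58) = 2

No, not coprime (GCD = 2)


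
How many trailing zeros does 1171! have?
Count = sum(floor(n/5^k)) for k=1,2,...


floor(1171/5) = 234
floor(1171/25) = 46
floor(1171/125) = 9
floor(1171/625) = 1
Total = 290

290 trailing zeros


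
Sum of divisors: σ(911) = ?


Divisors of 911: 1, 911
Sum = 1 + 911 = 912

σ(911) = 912


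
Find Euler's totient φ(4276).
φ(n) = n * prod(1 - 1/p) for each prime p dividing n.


4276 = 2^2 × 1069
Prime factors: 2, 1069
φ(4276) = 4276 × (1-1/2) × (1-1/1069)
= 4276 × 1/2 × 1068/1069 = 2136

φ(4276) = 2136


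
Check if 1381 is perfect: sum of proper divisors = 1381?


Proper divisors of 1381: 1
Sum = 1 = 1

No, 1381 is not perfect (1 ≠ 1381)


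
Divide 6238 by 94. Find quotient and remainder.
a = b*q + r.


6238 = 94 * 66 + 34
Check: 6204 + 34 = 6238

q = 66, r = 34


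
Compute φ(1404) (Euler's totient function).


1404 = 2^2 × 3^3 × 13
Prime factors: 2, 3, 13
φ(1404) = 1404 × (1-1/2) × (1-1/3) × (1-1/13)
= 1404 × 1/2 × 2/3 × 12/13 = 432

φ(1404) = 432


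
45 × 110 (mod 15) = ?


45 × 110 = 4950
4950 mod 15 = 0


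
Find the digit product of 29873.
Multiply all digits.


2 × 9 × 8 × 7 × 3 = 3024


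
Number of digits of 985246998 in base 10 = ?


985246998 has 9 digits in base 10
floor(log10(985246998)) + 1 = floor(8.9935) + 1 = 9

9 digits (base 10)


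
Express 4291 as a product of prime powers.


4291 / 7 = 613
613 / 613 = 1
4291 = 7 × 613


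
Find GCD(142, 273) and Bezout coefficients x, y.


Tabular extended Euclidean (each row: r = 142*s + 273*t):
r=142, s=1, t=0
r=273, s=0, t=1
q=0: r=142, s=1, t=0   [142*(1) + 273*(0) = 142]
q=1: r=131, s=-1, t=1   [142*(-1) + 273*(1) = 131]
q=1: r=11, s=2, t=-1   [142*(2) + 273*(-1) = 11]
q=11: r=10, s=-23, t=12   [142*(-23) + 273*(12) = 10]
q=1: r=1, s=25, t=-13   [142*(25) + 273*(-13) = 1]
q=10: r=0, s=-273, t=142   [142*(-273) + 273*(142) = 0]
GCD = 1; from the row with r=1: x=25, y=-13
Check: 142*(25) + 273*(-13) = 3550 - 3549 = 1

GCD = 1, x = 25, y = -13


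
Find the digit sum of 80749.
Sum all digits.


8 + 0 + 7 + 4 + 9 = 28


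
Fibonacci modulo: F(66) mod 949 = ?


F(k) mod 949 for k=1..66:
1, 1, 2, 3, 5, 8, 13, 21, 34, 55, 89, 144, 233, 377, 610, 38, 648, 686, 385, 122, 507, 629, 187, 816, 54, 870, 924, 845, 820, 716, 587, 354, 941, 346, 338, 684, 73, 757, 830, 638, 519, 208, 727, 935, 713, 699, 463, 213, 676, 889, 616, 556, 223, 779, 53, 832, 885, 768, 704, 523, 278, 801, 130, 931, 112, 94
F(66) mod 949 = 94


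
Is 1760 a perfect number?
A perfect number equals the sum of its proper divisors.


Proper divisors of 1760: 1, 2, 4, 5, 8, 10, 11, 16, 20, 22, 32, 40, 44, 55, 80, 88, 110, 160, 176, 220, 352, 440, 880
Sum = 1 + 2 + 4 + 5 + 8 + 10 + 11 + 16 + 20 + 22 + 32 + 40 + 44 + 55 + 80 + 88 + 110 + 160 + 176 + 220 + 352 + 440 + 880 = 2776

No, 1760 is not perfect (2776 ≠ 1760)


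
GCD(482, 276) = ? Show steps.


482 = 1 * 276 + 206
276 = 1 * 206 + 70
206 = 2 * 70 + 66
70 = 1 * 66 + 4
66 = 16 * 4 + 2
4 = 2 * 2 + 0
GCD = 2


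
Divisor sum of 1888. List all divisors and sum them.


Divisors of 1888: 1, 2, 4, 8, 16, 32, 59, 118, 236, 472, 944, 1888
Sum = 1 + 2 + 4 + 8 + 16 + 32 + 59 + 118 + 236 + 472 + 944 + 1888 = 3780

σ(1888) = 3780


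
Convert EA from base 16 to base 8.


EA (base 16) = 234 (decimal)
234 (decimal) = 352 (base 8)


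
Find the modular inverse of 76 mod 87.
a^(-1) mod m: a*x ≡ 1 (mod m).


Use the extended Euclidean algorithm on (87, 76); each row r = 87*s + 76*t:
r=87, s=1, t=0
r=76, s=0, t=1
q=1: r=11, s=1, t=-1   [87*(1) + 76*(-1) = 11]
q=6: r=10, s=-6, t=7   [87*(-6) + 76*(7) = 10]
q=1: r=1, s=7, t=-8   [87*(7) + 76*(-8) = 1]
q=10: r=0, s=-76, t=87   [87*(-76) + 76*(87) = 0]
GCD = 1 with t = -8, so 76*(-8) ≡ 1 (mod 87)
Inverse = -8 mod 87 = 79
Check: 76 * 79 = 6004 ≡ 1 (mod 87)

76^(-1) ≡ 79 (mod 87)


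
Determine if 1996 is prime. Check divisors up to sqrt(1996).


1996 / 2 = 998 (exact division)
1996 is NOT prime.

No, 1996 is not prime


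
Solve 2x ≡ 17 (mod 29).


GCD(2, 29) = 1, unique solution
a^(-1) mod 29 = 15
x = 15 * 17 mod 29 = 23

x ≡ 23 (mod 29)


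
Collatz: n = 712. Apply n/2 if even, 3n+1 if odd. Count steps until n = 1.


712 → 356 → 178 → 89 → 268 → 134 → 67 → 202 → 101 → 304 → 152 → 76 → 38 → 19 → 58 → 29 → 88 → 44 → 22 → 11 → 34 → 17 → 52 → 26 → 13 → 40 → 20 → 10 → 5 → 16 → 8 → 4 → 2 → 1
Total steps = 33

33 steps


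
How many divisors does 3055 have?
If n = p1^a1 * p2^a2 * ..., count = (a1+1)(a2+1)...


3055 = 5^1 × 13^1 × 47^1
d(3055) = (1+1) × (1+1) × (1+1) = 8

8 divisors


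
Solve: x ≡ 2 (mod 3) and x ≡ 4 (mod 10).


M = 3*10 = 30
M1 = M/3 = 10, M2 = M/10 = 3
M1^(-1) mod 3 = 1, M2^(-1) mod 10 = 7
x = 2*10*1 + 4*3*7 = 104
104 mod 30 = 14
Check: 14 mod 3 = 2 ✓, 14 mod 10 = 4 ✓

x ≡ 14 (mod 30)


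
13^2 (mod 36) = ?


13^1 mod 36 = 13
13^2 mod 36 = 25


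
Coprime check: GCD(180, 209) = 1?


Euclidean algorithm:
209 = 1 * 180 + 29
180 = 6 * 29 + 6
29 = 4 * 6 + 5
6 = 1 * 5 + 1
5 = 5 * 1 + 0
GCD(180, 209) = 1

Yes, coprime (GCD = 1)


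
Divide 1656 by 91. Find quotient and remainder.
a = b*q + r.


1656 = 91 * 18 + 18
Check: 1638 + 18 = 1656

q = 18, r = 18


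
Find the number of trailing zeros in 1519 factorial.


floor(1519/5) = 303
floor(1519/25) = 60
floor(1519/125) = 12
floor(1519/625) = 2
Total = 377

377 trailing zeros


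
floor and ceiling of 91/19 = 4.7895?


91/19 = 4.7895
floor = 4
ceil = 5

floor = 4, ceil = 5


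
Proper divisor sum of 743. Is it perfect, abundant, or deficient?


Proper divisors: 1
Sum = 1 = 1
1 < 743 → deficient

s(743) = 1 (deficient)


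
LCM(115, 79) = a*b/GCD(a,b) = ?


GCD(115, 79) = 1
LCM = 115*79/1 = 9085/1 = 9085

LCM = 9085


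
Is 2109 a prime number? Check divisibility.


2109 / 3 = 703 (exact division)
2109 is NOT prime.

No, 2109 is not prime


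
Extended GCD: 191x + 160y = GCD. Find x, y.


Tabular extended Euclidean (each row: r = 191*s + 160*t):
r=191, s=1, t=0
r=160, s=0, t=1
q=1: r=31, s=1, t=-1   [191*(1) + 160*(-1) = 31]
q=5: r=5, s=-5, t=6   [191*(-5) + 160*(6) = 5]
q=6: r=1, s=31, t=-37   [191*(31) + 160*(-37) = 1]
q=5: r=0, s=-160, t=191   [191*(-160) + 160*(191) = 0]
GCD = 1; from the row with r=1: x=31, y=-37
Check: 191*(31) + 160*(-37) = 5921 - 5920 = 1

GCD = 1, x = 31, y = -37


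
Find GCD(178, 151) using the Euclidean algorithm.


178 = 1 * 151 + 27
151 = 5 * 27 + 16
27 = 1 * 16 + 11
16 = 1 * 11 + 5
11 = 2 * 5 + 1
5 = 5 * 1 + 0
GCD = 1


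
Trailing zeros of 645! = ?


floor(645/5) = 129
floor(645/25) = 25
floor(645/125) = 5
floor(645/625) = 1
Total = 160

160 trailing zeros


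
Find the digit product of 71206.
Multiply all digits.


7 × 1 × 2 × 0 × 6 = 0


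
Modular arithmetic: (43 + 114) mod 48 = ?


43 + 114 = 157
157 mod 48 = 13


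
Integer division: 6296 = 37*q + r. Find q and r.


6296 = 37 * 170 + 6
Check: 6290 + 6 = 6296

q = 170, r = 6


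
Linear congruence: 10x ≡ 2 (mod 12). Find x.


GCD(10, 12) = 2 divides 2
Divide: 5x ≡ 1 (mod 6)
x ≡ 5 (mod 6)


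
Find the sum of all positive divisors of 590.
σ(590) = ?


Divisors of 590: 1, 2, 5, 10, 59, 118, 295, 590
Sum = 1 + 2 + 5 + 10 + 59 + 118 + 295 + 590 = 1080

σ(590) = 1080


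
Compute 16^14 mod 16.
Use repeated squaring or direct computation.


16^1 mod 16 = 0
16^2 mod 16 = 0
16^3 mod 16 = 0
16^4 mod 16 = 0
16^5 mod 16 = 0
16^6 mod 16 = 0
16^7 mod 16 = 0
16^8 mod 16 = 0
16^9 mod 16 = 0
16^10 mod 16 = 0
16^11 mod 16 = 0
16^12 mod 16 = 0
16^13 mod 16 = 0
16^14 mod 16 = 0


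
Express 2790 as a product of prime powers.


2790 / 2 = 1395
1395 / 3 = 465
465 / 3 = 155
155 / 5 = 31
31 / 31 = 1
2790 = 2 × 3^2 × 5 × 31


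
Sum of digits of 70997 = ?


7 + 0 + 9 + 9 + 7 = 32


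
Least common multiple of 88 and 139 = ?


GCD(88, 139) = 1
LCM = 88*139/1 = 12232/1 = 12232

LCM = 12232


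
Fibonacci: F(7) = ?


Sequence: 1, 1, 2, 3, 5, 8, 13
F(7) = 13


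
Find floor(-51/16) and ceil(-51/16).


-51/16 = -3.1875
floor = -4
ceil = -3

floor = -4, ceil = -3


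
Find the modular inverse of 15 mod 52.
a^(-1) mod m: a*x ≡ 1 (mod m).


Use the extended Euclidean algorithm on (52, 15); each row r = 52*s + 15*t:
r=52, s=1, t=0
r=15, s=0, t=1
q=3: r=7, s=1, t=-3   [52*(1) + 15*(-3) = 7]
q=2: r=1, s=-2, t=7   [52*(-2) + 15*(7) = 1]
q=7: r=0, s=15, t=-52   [52*(15) + 15*(-52) = 0]
GCD = 1 with t = 7, so 15*(7) ≡ 1 (mod 52)
Inverse = 7 mod 52 = 7
Check: 15 * 7 = 105 ≡ 1 (mod 52)

15^(-1) ≡ 7 (mod 52)


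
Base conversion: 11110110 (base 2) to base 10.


11110110 (base 2) = 246 (decimal)
246 (decimal) = 246 (base 10)


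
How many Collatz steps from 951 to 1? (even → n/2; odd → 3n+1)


951 → 2854 → 1427 → 4282 → 2141 → 6424 → 3212 → 1606 → 803 → 2410 → 1205 → 3616 → 1808 → 904 → 452 → 226 → 113 → 340 → 170 → 85 → 256 → 128 → 64 → 32 → 16 → 8 → 4 → 2 → 1
Total steps = 28

28 steps


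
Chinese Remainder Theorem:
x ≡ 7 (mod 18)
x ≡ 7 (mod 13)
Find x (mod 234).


M = 18*13 = 234
M1 = M/18 = 13, M2 = M/13 = 18
M1^(-1) mod 18 = 7, M2^(-1) mod 13 = 8
x = 7*13*7 + 7*18*8 = 1645
1645 mod 234 = 7
Check: 7 mod 18 = 7 ✓, 7 mod 13 = 7 ✓

x ≡ 7 (mod 234)


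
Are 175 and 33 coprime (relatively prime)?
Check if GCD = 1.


Euclidean algorithm:
175 = 5 * 33 + 10
33 = 3 * 10 + 3
10 = 3 * 3 + 1
3 = 3 * 1 + 0
GCD(175, 33) = 1

Yes, coprime (GCD = 1)


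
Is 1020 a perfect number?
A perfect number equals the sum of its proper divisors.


Proper divisors of 1020: 1, 2, 3, 4, 5, 6, 10, 12, 15, 17, 20, 30, 34, 51, 60, 68, 85, 102, 170, 204, 255, 340, 510
Sum = 1 + 2 + 3 + 4 + 5 + 6 + 10 + 12 + 15 + 17 + 20 + 30 + 34 + 51 + 60 + 68 + 85 + 102 + 170 + 204 + 255 + 340 + 510 = 2004

No, 1020 is not perfect (2004 ≠ 1020)


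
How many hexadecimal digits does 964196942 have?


964196942 in base 16 = 39787A4E
Number of digits = 8

8 digits (base 16)


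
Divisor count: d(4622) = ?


4622 = 2^1 × 2311^1
d(4622) = (1+1) × (1+1) = 4

4 divisors


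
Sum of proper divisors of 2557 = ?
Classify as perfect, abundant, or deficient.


Proper divisors: 1
Sum = 1 = 1
1 < 2557 → deficient

s(2557) = 1 (deficient)


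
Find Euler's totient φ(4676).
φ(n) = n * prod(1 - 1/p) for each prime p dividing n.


4676 = 2^2 × 7 × 167
Prime factors: 2, 7, 167
φ(4676) = 4676 × (1-1/2) × (1-1/7) × (1-1/167)
= 4676 × 1/2 × 6/7 × 166/167 = 1992

φ(4676) = 1992


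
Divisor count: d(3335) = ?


3335 = 5^1 × 23^1 × 29^1
d(3335) = (1+1) × (1+1) × (1+1) = 8

8 divisors


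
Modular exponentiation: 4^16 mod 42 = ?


4^1 mod 42 = 4
4^2 mod 42 = 16
4^3 mod 42 = 22
4^4 mod 42 = 4
4^5 mod 42 = 16
4^6 mod 42 = 22
4^7 mod 42 = 4
4^8 mod 42 = 16
4^9 mod 42 = 22
4^10 mod 42 = 4
4^11 mod 42 = 16
4^12 mod 42 = 22
4^13 mod 42 = 4
4^14 mod 42 = 16
4^15 mod 42 = 22
4^16 mod 42 = 4


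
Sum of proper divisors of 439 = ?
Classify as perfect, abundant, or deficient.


Proper divisors: 1
Sum = 1 = 1
1 < 439 → deficient

s(439) = 1 (deficient)


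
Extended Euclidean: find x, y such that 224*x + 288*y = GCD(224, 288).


Tabular extended Euclidean (each row: r = 224*s + 288*t):
r=224, s=1, t=0
r=288, s=0, t=1
q=0: r=224, s=1, t=0   [224*(1) + 288*(0) = 224]
q=1: r=64, s=-1, t=1   [224*(-1) + 288*(1) = 64]
q=3: r=32, s=4, t=-3   [224*(4) + 288*(-3) = 32]
q=2: r=0, s=-9, t=7   [224*(-9) + 288*(7) = 0]
GCD = 32; from the row with r=32: x=4, y=-3
Check: 224*(4) + 288*(-3) = 896 - 864 = 32

GCD = 32, x = 4, y = -3


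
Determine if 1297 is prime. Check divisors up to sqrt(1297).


Check divisors up to sqrt(1297) = 36.0139
No divisors found.
1297 is prime.

Yes, 1297 is prime


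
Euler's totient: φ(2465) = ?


2465 = 5 × 17 × 29
Prime factors: 5, 17, 29
φ(2465) = 2465 × (1-1/5) × (1-1/17) × (1-1/29)
= 2465 × 4/5 × 16/17 × 28/29 = 1792

φ(2465) = 1792


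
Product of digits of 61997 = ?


6 × 1 × 9 × 9 × 7 = 3402


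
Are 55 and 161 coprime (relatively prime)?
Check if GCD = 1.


Euclidean algorithm:
161 = 2 * 55 + 51
55 = 1 * 51 + 4
51 = 12 * 4 + 3
4 = 1 * 3 + 1
3 = 3 * 1 + 0
GCD(55, 161) = 1

Yes, coprime (GCD = 1)


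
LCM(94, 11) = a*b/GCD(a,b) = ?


GCD(94, 11) = 1
LCM = 94*11/1 = 1034/1 = 1034

LCM = 1034


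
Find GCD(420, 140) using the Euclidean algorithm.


420 = 3 * 140 + 0
GCD = 140


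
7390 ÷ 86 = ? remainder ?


7390 = 86 * 85 + 80
Check: 7310 + 80 = 7390

q = 85, r = 80


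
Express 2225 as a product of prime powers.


2225 / 5 = 445
445 / 5 = 89
89 / 89 = 1
2225 = 5^2 × 89


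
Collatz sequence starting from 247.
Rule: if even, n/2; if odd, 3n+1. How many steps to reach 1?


247 → 742 → 371 → 1114 → 557 → 1672 → 836 → 418 → 209 → 628 → 314 → 157 → 472 → 236 → 118 → 59 → 178 → 89 → 268 → 134 → 67 → 202 → 101 → 304 → 152 → 76 → 38 → 19 → 58 → 29 → 88 → 44 → 22 → 11 → 34 → 17 → 52 → 26 → 13 → 40 → 20 → 10 → 5 → 16 → 8 → 4 → 2 → 1
Total steps = 47

47 steps


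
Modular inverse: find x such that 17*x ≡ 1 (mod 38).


Use the extended Euclidean algorithm on (38, 17); each row r = 38*s + 17*t:
r=38, s=1, t=0
r=17, s=0, t=1
q=2: r=4, s=1, t=-2   [38*(1) + 17*(-2) = 4]
q=4: r=1, s=-4, t=9   [38*(-4) + 17*(9) = 1]
q=4: r=0, s=17, t=-38   [38*(17) + 17*(-38) = 0]
GCD = 1 with t = 9, so 17*(9) ≡ 1 (mod 38)
Inverse = 9 mod 38 = 9
Check: 17 * 9 = 153 ≡ 1 (mod 38)

17^(-1) ≡ 9 (mod 38)


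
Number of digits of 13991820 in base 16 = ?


13991820 in base 16 = D57F8C
Number of digits = 6

6 digits (base 16)


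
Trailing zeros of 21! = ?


floor(21/5) = 4
Total = 4

4 trailing zeros


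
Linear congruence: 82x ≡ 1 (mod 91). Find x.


GCD(82, 91) = 1, unique solution
a^(-1) mod 91 = 10
x = 10 * 1 mod 91 = 10

x ≡ 10 (mod 91)


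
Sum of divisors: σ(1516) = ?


Divisors of 1516: 1, 2, 4, 379, 758, 1516
Sum = 1 + 2 + 4 + 379 + 758 + 1516 = 2660

σ(1516) = 2660


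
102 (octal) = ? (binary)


102 (base 8) = 66 (decimal)
66 (decimal) = 1000010 (base 2)


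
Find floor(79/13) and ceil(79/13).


79/13 = 6.0769
floor = 6
ceil = 7

floor = 6, ceil = 7


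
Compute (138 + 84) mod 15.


138 + 84 = 222
222 mod 15 = 12


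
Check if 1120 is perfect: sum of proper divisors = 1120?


Proper divisors of 1120: 1, 2, 4, 5, 7, 8, 10, 14, 16, 20, 28, 32, 35, 40, 56, 70, 80, 112, 140, 160, 224, 280, 560
Sum = 1 + 2 + 4 + 5 + 7 + 8 + 10 + 14 + 16 + 20 + 28 + 32 + 35 + 40 + 56 + 70 + 80 + 112 + 140 + 160 + 224 + 280 + 560 = 1904

No, 1120 is not perfect (1904 ≠ 1120)


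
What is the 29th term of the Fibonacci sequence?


Sequence: 1, 1, 2, 3, 5, 8, 13, 21, 34, 55, 89, 144, 233, 377, 610, 987, 1597, 2584, 4181, 6765, 10946, 17711, 28657, 46368, 75025, 121393, 196418, 317811, 514229
F(29) = 514229


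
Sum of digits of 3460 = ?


3 + 4 + 6 + 0 = 13


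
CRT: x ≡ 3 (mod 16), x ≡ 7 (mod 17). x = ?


M = 16*17 = 272
M1 = M/16 = 17, M2 = M/17 = 16
M1^(-1) mod 16 = 1, M2^(-1) mod 17 = 16
x = 3*17*1 + 7*16*16 = 1843
1843 mod 272 = 211
Check: 211 mod 16 = 3 ✓, 211 mod 17 = 7 ✓

x ≡ 211 (mod 272)


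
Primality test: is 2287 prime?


Check divisors up to sqrt(2287) = 47.8226
No divisors found.
2287 is prime.

Yes, 2287 is prime


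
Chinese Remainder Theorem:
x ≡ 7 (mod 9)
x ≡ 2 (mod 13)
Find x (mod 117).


M = 9*13 = 117
M1 = M/9 = 13, M2 = M/13 = 9
M1^(-1) mod 9 = 7, M2^(-1) mod 13 = 3
x = 7*13*7 + 2*9*3 = 691
691 mod 117 = 106
Check: 106 mod 9 = 7 ✓, 106 mod 13 = 2 ✓

x ≡ 106 (mod 117)


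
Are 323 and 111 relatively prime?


Euclidean algorithm:
323 = 2 * 111 + 101
111 = 1 * 101 + 10
101 = 10 * 10 + 1
10 = 10 * 1 + 0
GCD(323, 111) = 1

Yes, coprime (GCD = 1)


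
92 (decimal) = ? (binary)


92 (base 10) = 92 (decimal)
92 (decimal) = 1011100 (base 2)
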